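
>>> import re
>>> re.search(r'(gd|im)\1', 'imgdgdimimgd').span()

(2, 6)

A backreference is literal: `\1` must see the identical characters the first group matched.
The match spans [2:6] → 'gdgd'.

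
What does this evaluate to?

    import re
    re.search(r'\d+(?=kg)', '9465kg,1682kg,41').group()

'9465'

The lookaround is zero-width — it requires the adjacent text to match without consuming it, so the asserted text isn't part of the match.
`re.search` tries every starting position until one works.
The match spans [0:4] → '9465'.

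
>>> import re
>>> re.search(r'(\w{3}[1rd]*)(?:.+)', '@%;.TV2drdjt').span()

(4, 12)

The pattern matches exactly 3 of a word character, then zero or more of one of [1rd] (captured); then one or more of any character (non-capturing group).
`re.search` scans for the first position where the pattern succeeds.
The match spans [4:12] → 'TV2drdjt'.
Captured: group 1 = 'TV2drd'.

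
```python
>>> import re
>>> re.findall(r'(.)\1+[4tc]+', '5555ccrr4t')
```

['5', 'r']

`\1` has to match the exact text group 1 already captured.
Walking the string: at [0:6] match '5555cc', group 1 = '5'; at [6:10] match 'rr4t', group 1 = 'r'.
One capturing group, so `findall` returns just the captured substring from each match — 2 in all.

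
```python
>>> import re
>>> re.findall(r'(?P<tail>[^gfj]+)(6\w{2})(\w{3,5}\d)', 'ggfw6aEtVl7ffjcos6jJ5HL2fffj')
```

With 3 capturing groups, `findall` returns a 3-tuple per match.

[('w', '6aE', 'tVl7'), ('cos', '6jJ', '5HL2')]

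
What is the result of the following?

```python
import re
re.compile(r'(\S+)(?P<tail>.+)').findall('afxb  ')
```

The pattern matches one or more of a non-whitespace character (captured); then one or more of any character (captured as 'tail').
Walking the string: at [0:6] match 'afxb  ', groups = ('afxb', '  ').
`findall` packs the 2 group values into a tuple for every match.

[('afxb', '  ')]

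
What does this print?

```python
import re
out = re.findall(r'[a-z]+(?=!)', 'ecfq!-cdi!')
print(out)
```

['ecfq', 'cdi']

Lookahead/lookbehind check context without consuming it, so the matched span excludes the asserted characters.
Walking the string: at [0:4] → 'ecfq'; at [6:9] → 'cdi'.
`findall` yields the raw match text (2 of them) because the pattern has no groups.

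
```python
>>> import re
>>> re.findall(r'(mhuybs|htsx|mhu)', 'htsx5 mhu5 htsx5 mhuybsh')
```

Alternation tries branches left to right and keeps the first one that lets the overall match succeed at that position.
`findall` collects group 1 from each match (4 total).

['htsx', 'mhu', 'htsx', 'mhuybs']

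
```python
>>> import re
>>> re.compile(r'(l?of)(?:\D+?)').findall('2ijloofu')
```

One capturing group, so `findall` returns just the captured substring from the one match — 1 in all.

['of']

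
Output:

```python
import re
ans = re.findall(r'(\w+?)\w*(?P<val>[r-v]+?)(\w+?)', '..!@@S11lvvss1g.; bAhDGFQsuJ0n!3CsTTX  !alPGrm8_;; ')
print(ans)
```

[('S', 's', '1'), ('b', 'u', 'J'), ('3', 's', 'T'), ('a', 'r', 'm')]

A `+?`/`*?`/`{m,n}?` starts at its minimum and grows only as far as needed for what follows to match.
Multiple groups make `findall` return tuples — one 3-tuple for each match.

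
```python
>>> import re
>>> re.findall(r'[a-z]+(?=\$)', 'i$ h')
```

Because the assertion is zero-width, the text it checks is not consumed and won't appear in the result.
`findall` yields the raw match text (1 of them) because the pattern has no groups.

['i']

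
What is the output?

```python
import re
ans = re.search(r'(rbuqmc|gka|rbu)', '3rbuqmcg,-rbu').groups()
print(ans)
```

('rbuqmc',)

The match spans [1:7] → 'rbuqmc'.
Captured: group 1 = 'rbuqmc'.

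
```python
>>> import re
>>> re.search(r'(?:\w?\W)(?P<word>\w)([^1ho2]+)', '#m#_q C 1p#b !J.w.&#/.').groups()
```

('m', '#_q C ')

The pattern matches optionally a word character, then a non-word character (non-capturing group); then a word character (captured as 'word'); then one or more of any character except [1ho2] (captured).
Unlike `match`, `search` isn't anchored — it looks for the pattern anywhere in the string.
The match spans [0:8] → '#m#_q C '.
Captured: group 1 = 'm', group 2 = '#_q C '.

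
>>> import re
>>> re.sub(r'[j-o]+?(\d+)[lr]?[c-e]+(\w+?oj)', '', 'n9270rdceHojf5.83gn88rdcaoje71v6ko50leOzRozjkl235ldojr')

'f5.83ge71v6r'

The pattern matches one or more of a character in [j-o] (lazy); then one or more of a digit (captured); then optionally one of [lr], then one or more of a character in [c-e]; then one or more of a word character (lazy), then the literal 'oj' (captured).
A `+?`/`*?`/`{m,n}?` starts at its minimum and grows only as far as needed for what follows to match.
Matches: at [0:12] → 'n9270rdceHoj'; at [18:27] → 'n88rdcaoj'; at [32:53] → 'ko50leOzRozjkl235ldoj'.
Each match is replaced by ''.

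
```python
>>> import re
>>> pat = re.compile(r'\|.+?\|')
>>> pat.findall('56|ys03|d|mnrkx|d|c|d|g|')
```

A `+?`/`*?`/`{m,n}?` starts at its minimum and grows only as far as needed for what follows to match.
No capturing groups, so `findall` returns the 4 full match strings.

['|ys03|', '|mnrkx|', '|c|', '|g|']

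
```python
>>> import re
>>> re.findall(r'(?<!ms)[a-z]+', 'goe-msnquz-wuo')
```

A negative assertion filters positions out without eating any characters.
No capturing groups, so `findall` returns the 3 full match strings.

['goe', 'msnquz', 'wuo']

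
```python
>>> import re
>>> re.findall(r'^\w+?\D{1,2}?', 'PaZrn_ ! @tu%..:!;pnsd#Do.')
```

Because the quantifier is non-greedy, it stops expanding at the earliest point where the rest of the pattern can succeed.
Since nothing is captured, `findall` lists the 1 matched substring directly.

['Pa']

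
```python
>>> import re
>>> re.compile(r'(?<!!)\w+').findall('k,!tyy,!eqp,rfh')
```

Because the assertion is negative and zero-width, positions next to the forbidden text are skipped.
No capturing groups, so `findall` returns the 4 full match strings.

['k', 'yy', 'qp', 'rfh']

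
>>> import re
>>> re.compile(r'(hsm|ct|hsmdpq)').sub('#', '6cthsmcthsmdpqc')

Alternation isn't longest-match — the leftmost alternative that fits at this position is chosen.
Matches: at [1:3] → 'ct'; at [3:6] → 'hsm'; at [6:8] → 'ct'; at [8:11] → 'hsm'.
`sub` substitutes '#' at each match site.

'6####dpqc'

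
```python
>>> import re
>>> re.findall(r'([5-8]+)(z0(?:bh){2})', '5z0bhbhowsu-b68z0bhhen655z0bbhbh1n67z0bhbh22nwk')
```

[('5', 'z0bhbh'), ('67', 'z0bhbh')]

Pattern: one or more of a character in [5-8] (captured); then the literal 'z0', then the literal 'bh' repeated 2 times (captured).
Scanning left to right: at [0:7] match '5z0bhbh', groups = ('5', 'z0bhbh'); at [34:42] match '67z0bhbh', groups = ('67', 'z0bhbh').
Multiple groups make `findall` return tuples — one 2-tuple for each match.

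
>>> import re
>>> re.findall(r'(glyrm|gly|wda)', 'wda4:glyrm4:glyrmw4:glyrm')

['wda', 'glyrm', 'glyrm', 'glyrm']

Branches in `(...|...)` are attempted left-to-right; the first branch that allows the whole pattern to succeed is taken.
Scanning left to right: at [0:3] match 'wda', group 1 = 'wda'; at [5:10] match 'glyrm', group 1 = 'glyrm'; at [12:17] match 'glyrm', group 1 = 'glyrm'; at [20:25] match 'glyrm', group 1 = 'glyrm'.
`findall` collects group 1 from each match (4 total).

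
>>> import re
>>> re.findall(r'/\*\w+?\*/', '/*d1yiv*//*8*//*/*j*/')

Scanning left to right: at [0:9] → '/*d1yiv*/'; at [9:14] → '/*8*/'; at [16:21] → '/*j*/'.
`findall` yields the raw match text (3 of them) because the pattern has no groups.

['/*d1yiv*/', '/*8*/', '/*j*/']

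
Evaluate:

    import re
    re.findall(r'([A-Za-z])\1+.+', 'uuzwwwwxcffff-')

`\1` is not a pattern — it's the concrete string captured by group 1, re-applied verbatim.
Matches: at [0:14] match 'uuzwwwwxcffff-', group 1 = 'u'.
With a single group, `findall` returns only what that group captured — 1 item.

['u']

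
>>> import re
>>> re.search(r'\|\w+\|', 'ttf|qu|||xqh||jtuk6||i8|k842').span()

`re.search` scans for the first position where the pattern succeeds.
The match spans [3:7] → '|qu|'.

(3, 7)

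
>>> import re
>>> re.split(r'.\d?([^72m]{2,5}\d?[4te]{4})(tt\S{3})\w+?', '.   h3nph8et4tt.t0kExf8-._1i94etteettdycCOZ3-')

The pattern matches any character, then optionally a digit; then 2 to 5 of any character except [72m], then optionally a digit, then exactly 4 of one of [4te] (captured); then the literal 'tt', then exactly 3 of a non-whitespace character (captured); then one or more of a word character (lazy).
Matches to split on: at [25:41] → '_1i94etteettdycC'.
With a capturing group present, the delimiter's captured portion is kept in the result list.

['.   h3nph8et4tt.t0kExf8-.', 'i94ettee', 'ttdyc', 'OZ3-']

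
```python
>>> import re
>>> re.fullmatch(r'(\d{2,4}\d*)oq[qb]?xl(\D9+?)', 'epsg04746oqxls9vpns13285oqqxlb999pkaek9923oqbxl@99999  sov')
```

Pattern: 2 to 4 of a digit, then zero or more of a digit (captured); then the literal 'oq', then optionally one of [qb], then the literal 'xl'; then a non-digit, then one or more of the literal '9' (lazy) (captured).
For `fullmatch`, every character of the input must be accounted for by the pattern.
Here there's no way to consume every character, so the call returns None.

None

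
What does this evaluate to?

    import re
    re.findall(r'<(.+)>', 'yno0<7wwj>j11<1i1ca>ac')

Scanning left to right: at [4:20] match '<7wwj>j11<1i1ca>', group 1 = '7wwj>j11<1i1ca'.
Because there's exactly one group, `findall` drops the full match and keeps group 1 from the one hit.

['7wwj>j11<1i1ca']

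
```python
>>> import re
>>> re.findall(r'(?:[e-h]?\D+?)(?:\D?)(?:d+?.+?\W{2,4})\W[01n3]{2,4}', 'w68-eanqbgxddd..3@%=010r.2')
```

['-eanqbgxddd..3@%=010']

This matches optionally a character in [e-h], then one or more of a non-digit (lazy) (non-capturing group); then optionally a non-digit (non-capturing group); then one or more of a literal 'd' (lazy), then one or more of any character (lazy), then 2 to 4 of a non-word character (non-capturing group); then a non-word character, then 2 to 4 of one of [01n3].
With no groups in the pattern, `findall` gives back each whole match — 1 here.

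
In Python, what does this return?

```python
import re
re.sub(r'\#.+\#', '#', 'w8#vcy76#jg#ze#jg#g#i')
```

Matches: at [2:20] → '#vcy76#jg#ze#jg#g#'.
`sub` substitutes '#' at each match site.

'w8#i'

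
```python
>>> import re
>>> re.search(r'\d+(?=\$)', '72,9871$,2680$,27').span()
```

(3, 7)

The positive lookaround only admits positions where the adjacent text matches; those characters stay outside the span.
`search` walks the string left to right and returns the first match it finds.
The match spans [3:7] → '9871'.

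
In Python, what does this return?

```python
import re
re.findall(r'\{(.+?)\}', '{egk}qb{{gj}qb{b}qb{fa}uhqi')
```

['egk', '{gj', 'b', 'fa']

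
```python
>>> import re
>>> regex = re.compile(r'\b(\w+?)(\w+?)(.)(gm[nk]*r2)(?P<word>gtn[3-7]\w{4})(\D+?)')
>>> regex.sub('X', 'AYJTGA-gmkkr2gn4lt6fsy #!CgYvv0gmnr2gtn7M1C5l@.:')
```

'AYJTGA-gmkkr2gn4lt6fsy #!X@.:'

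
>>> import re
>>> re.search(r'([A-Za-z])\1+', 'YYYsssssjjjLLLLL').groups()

('Y',)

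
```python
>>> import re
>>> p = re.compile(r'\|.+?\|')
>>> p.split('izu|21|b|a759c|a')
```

['izu', 'b', 'a']

The `?` after the quantifier makes it lazy — it takes as little as possible before letting the rest of the pattern try.
Matches to split on: at [3:7] → '|21|'; at [8:15] → '|a759c|'.
`split` removes every match and returns the 3 fragments in between.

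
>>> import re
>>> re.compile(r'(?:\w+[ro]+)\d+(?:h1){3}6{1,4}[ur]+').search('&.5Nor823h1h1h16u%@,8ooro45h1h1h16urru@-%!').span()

(2, 17)

Pattern: one or more of a word character, then one or more of one of [ro] (non-capturing group); then one or more of a digit, then the literal 'h1' repeated 3 times, then 1 to 4 of the literal '6'; then one or more of one of [ur].
`re.search` scans for the first position where the pattern succeeds.
The match spans [2:17] → '5Nor823h1h1h16u'.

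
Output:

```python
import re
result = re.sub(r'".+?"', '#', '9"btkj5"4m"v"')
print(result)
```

9#4m#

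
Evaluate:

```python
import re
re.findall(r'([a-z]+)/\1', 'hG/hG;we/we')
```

['we']

`\1` has to match the exact text group 1 already captured.
With a single group, `findall` returns only what that group captured — 1 item.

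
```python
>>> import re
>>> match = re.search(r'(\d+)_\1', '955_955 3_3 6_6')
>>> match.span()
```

(0, 7)

The backreference `\1` re-matches whatever the first group consumed, character for character.
The match spans [0:7] → '955_955'.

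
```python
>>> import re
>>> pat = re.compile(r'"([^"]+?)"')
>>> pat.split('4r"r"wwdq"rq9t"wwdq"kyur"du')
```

With a capturing group present, the delimiter's captured portion is kept in the result list.

['4r', 'r', 'wwdq', 'rq9t', 'wwdq', 'kyur', 'du']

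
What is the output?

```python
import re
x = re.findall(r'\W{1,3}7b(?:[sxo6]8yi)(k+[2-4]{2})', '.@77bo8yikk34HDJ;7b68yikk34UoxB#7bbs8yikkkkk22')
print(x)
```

['kk34']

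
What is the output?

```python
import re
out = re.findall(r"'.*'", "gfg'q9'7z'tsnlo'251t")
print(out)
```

["'q9'7z'tsnlo'"]

Walking the string: at [3:16] → "'q9'7z'tsnlo'".
No capturing groups, so `findall` returns the 1 full match string.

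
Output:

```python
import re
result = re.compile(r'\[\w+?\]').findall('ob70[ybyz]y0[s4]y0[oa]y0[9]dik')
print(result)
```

Matches: at [4:10] → '[ybyz]'; at [12:16] → '[s4]'; at [18:22] → '[oa]'; at [24:27] → '[9]'.
No capturing groups, so `findall` returns the 4 full match strings.

['[ybyz]', '[s4]', '[oa]', '[9]']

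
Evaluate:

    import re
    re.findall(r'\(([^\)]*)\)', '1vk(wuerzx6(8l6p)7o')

Scanning left to right: at [3:17] match '(wuerzx6(8l6p)', group 1 = 'wuerzx6(8l6p'.
With a single group, `findall` returns only what that group captured — 1 item.

['wuerzx6(8l6p']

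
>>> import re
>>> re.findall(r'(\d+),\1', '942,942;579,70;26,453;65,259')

['942']

A backreference is literal: `\1` must see the identical characters the first group matched.
Walking the string: at [0:7] match '942,942', group 1 = '942'.
Because there's exactly one group, `findall` drops the full match and keeps group 1 from the one hit.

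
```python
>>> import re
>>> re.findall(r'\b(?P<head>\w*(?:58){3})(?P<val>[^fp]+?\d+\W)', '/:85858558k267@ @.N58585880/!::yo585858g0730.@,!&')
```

[('N585858', '80/'), ('yo585858', 'g0730.')]

This matches a word boundary (`\b`, zero-width); then zero or more of a word character, then the literal '58' repeated 3 times (captured as 'head'); then one or more of any character except [fp] (lazy), then one or more of a digit, then a non-word character (captured as 'val').
The `?` after the quantifier makes it lazy — it takes as little as possible before letting the rest of the pattern try.
Matches: at [18:28] match 'N58585880/', groups = ('N585858', '80/'); at [31:45] match 'yo585858g0730.', groups = ('yo585858', 'g0730.').
Multiple groups make `findall` return tuples — one 2-tuple for each match.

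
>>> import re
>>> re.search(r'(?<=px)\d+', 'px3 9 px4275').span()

(2, 3)

The `(?=…)`/`(?<=…)` assertion just peeks at neighbouring text; it doesn't advance the match position.
`re.search` scans for the first position where the pattern succeeds.
The match spans [2:3] → '3'.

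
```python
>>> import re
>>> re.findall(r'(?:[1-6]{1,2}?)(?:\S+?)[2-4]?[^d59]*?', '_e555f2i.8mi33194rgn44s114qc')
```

With the lazy modifier that quantifier settles for the fewest repetitions that let the rest of the pattern succeed (the atoms after it are unaffected and can still be greedy).
`findall` yields the raw match text (6 of them) because the pattern has no groups.

['55', '5f2', '33', '194', '44', '114']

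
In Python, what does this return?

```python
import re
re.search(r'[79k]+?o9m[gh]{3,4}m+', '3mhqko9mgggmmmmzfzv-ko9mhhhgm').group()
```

The pattern matches one or more of one of [79k] (lazy); then the literal 'o9m', then 3 to 4 of one of [gh], then one or more of the literal 'm'.
Unlike `match`, `search` isn't anchored — it looks for the pattern anywhere in the string.
The match spans [4:15] → 'ko9mgggmmmm'.

'ko9mgggmmmm'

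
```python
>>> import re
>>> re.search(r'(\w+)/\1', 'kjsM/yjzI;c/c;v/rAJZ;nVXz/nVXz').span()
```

(10, 13)

`\1` has to match the exact text group 1 already captured.
`re.search` scans for the first position where the pattern succeeds.
The match spans [10:13] → 'c/c'.
Captured: group 1 = 'c'.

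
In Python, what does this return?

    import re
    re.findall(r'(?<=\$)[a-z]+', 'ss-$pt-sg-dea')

The lookaround is zero-width — it requires the adjacent text to match without consuming it, so the asserted text isn't part of the match.
With no groups in the pattern, `findall` gives back each whole match — 1 here.

['pt']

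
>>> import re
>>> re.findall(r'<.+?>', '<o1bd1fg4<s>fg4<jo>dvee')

Lazy quantifiers expand one character at a time until the remainder of the pattern can match.
Matches: at [0:12] → '<o1bd1fg4<s>'; at [15:19] → '<jo>'.
No capturing groups, so `findall` returns the 2 full match strings.

['<o1bd1fg4<s>', '<jo>']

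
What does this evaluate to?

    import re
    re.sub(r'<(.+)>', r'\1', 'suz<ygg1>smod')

Matches: at [3:9] → '<ygg1>'.
Each match is replaced using the text its own group 1 captured.

'suzygg1smod'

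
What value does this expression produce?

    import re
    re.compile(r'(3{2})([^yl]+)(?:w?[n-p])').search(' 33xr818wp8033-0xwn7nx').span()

(1, 21)

The match spans [1:21] → '33xr818wp8033-0xwn7n'.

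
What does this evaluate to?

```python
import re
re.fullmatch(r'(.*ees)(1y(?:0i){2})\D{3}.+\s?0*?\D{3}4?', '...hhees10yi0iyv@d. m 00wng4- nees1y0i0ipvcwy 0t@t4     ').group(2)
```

The match spans [0:56] → '...hhees10yi0iyv@d. m 00wng4- nees1y0i0ipvcwy 0t@t4     '.
Captured: group 1 = '...hhees10yi0iyv@d. m 00wng4- nees', group 2 = '1y0i0i'.

'1y0i0i'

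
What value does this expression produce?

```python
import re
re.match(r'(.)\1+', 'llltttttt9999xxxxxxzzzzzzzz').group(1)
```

'l'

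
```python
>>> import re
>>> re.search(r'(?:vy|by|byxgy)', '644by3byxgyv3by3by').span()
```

(3, 5)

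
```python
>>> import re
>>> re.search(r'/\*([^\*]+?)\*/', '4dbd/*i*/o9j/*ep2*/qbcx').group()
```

The match spans [4:9] → '/*i*/'.

'/*i*/'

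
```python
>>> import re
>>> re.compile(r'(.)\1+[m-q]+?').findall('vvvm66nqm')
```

The backreference `\1` re-matches whatever the first group consumed, character for character.
Because there's exactly one group, `findall` drops the full match and keeps group 1 from each hit.

['v', '6']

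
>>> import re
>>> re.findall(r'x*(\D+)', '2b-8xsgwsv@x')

Pattern: zero or more of a literal 'x'; then one or more of a non-digit (captured).
Scanning left to right: at [1:3] match 'b-', group 1 = 'b-'; at [4:12] match 'xsgwsv@x', group 1 = 'sgwsv@x'.
One capturing group, so `findall` returns just the captured substring from each match — 2 in all.

['b-', 'sgwsv@x']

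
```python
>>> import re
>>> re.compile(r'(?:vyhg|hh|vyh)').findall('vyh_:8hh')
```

With no groups in the pattern, `findall` gives back each whole match — 2 here.

['vyh', 'hh']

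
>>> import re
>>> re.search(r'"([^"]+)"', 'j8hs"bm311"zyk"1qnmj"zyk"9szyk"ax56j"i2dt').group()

`search` walks the string left to right and returns the first match it finds.
The match spans [4:11] → '"bm311"'.
Captured: group 1 = 'bm311'.

'"bm311"'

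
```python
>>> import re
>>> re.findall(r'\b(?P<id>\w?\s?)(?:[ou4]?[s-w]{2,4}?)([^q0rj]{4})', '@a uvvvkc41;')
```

[('a ', 'vkc4')]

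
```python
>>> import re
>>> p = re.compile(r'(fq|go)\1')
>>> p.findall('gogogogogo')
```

A backreference is literal: `\1` must see the identical characters the first group matched.
Because there's exactly one group, `findall` drops the full match and keeps group 1 from each hit.

['go', 'go']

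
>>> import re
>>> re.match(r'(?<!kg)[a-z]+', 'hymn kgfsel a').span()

(0, 4)

Because the assertion is negative and zero-width, positions next to the forbidden text are skipped.
`re.match` only tries the pattern at the start of the string.
The match spans [0:4] → 'hymn'.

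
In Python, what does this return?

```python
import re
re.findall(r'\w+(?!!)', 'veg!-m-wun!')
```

The negative lookahead/lookbehind blocks any match where the forbidden context is present.
Walking the string: at [0:2] → 've'; at [5:6] → 'm'; at [7:9] → 'wu'.
Since nothing is captured, `findall` lists the 3 matched substrings directly.

['ve', 'm', 'wu']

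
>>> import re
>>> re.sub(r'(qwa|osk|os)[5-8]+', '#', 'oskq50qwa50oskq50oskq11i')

'oskq50#0oskq50oskq11i'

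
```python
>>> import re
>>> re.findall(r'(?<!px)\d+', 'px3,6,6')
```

['6', '6']

The negative lookahead/lookbehind blocks any match where the forbidden context is present.
Since nothing is captured, `findall` lists the 2 matched substrings directly.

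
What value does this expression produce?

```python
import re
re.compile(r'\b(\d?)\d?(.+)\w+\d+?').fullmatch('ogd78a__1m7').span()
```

(0, 11)

`re.fullmatch` requires the pattern to consume the entire string.
The match spans [0:11] → 'ogd78a__1m7'.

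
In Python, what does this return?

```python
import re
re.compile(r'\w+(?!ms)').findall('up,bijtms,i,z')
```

['up', 'bijtms', 'i', 'z']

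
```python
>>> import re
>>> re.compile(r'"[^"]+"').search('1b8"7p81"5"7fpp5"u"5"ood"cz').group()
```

The match spans [3:9] → '"7p81"'.

'"7p81"'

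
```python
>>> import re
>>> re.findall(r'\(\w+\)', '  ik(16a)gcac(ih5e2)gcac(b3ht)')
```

No capturing groups, so `findall` returns the 3 full match strings.

['(16a)', '(ih5e2)', '(b3ht)']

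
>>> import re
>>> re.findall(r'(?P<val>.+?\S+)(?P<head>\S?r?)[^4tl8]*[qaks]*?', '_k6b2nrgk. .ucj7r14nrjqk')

[('_k6b2nrgk.', ''), ('4nrjqk', '')]

Lazy quantifiers expand one character at a time until the remainder of the pattern can match.
2 groups means each result is a tuple of 2 captured strings — 2 here.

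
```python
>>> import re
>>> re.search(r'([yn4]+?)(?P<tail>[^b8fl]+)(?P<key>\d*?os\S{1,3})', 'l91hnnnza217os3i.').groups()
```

('n', 'nnza217', 'os3i.')

Pattern: one or more of one of [yn4] (lazy) (captured); then one or more of any character except [b8fl] (captured as 'tail'); then zero or more of a digit (lazy), then the literal 'os', then 1 to 3 of a non-whitespace character (captured as 'key').
`re.search` scans for the first position where the pattern succeeds.
The match spans [4:17] → 'nnnza217os3i.'.
Captured: group 1 = 'n', group 2 = 'nnza217', group 3 = 'os3i.'.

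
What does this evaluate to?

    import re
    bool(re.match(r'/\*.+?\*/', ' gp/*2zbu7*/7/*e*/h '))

With `match`, the pattern is implicitly anchored at the beginning.
Here the string doesn't start with a match, so the call returns None, and `bool(None)` is False.

False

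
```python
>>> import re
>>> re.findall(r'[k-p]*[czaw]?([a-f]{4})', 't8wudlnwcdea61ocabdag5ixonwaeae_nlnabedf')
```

Because there's exactly one group, `findall` drops the full match and keeps group 1 from each hit.

['cdea', 'abda', 'aeae', 'bedf']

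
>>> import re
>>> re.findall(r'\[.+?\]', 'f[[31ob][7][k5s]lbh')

['[[31ob]', '[7]', '[k5s]']

With the lazy modifier that quantifier settles for the fewest repetitions that let the rest of the pattern succeed (the atoms after it are unaffected and can still be greedy).
Scanning left to right: at [1:8] → '[[31ob]'; at [8:11] → '[7]'; at [11:16] → '[k5s]'.
No capturing groups, so `findall` returns the 3 full match strings.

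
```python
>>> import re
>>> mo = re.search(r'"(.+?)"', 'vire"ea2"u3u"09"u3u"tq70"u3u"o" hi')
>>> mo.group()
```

The match spans [4:9] → '"ea2"'.

'"ea2"'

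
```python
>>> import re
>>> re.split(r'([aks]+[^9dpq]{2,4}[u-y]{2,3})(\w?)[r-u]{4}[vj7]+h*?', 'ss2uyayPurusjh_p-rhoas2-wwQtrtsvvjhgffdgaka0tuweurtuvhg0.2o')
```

['ss2uyayPurusjh_p-rho', 'as2-ww', 'Q', 'hgffdg', 'aka0tuw', 'e', 'hg0.2o']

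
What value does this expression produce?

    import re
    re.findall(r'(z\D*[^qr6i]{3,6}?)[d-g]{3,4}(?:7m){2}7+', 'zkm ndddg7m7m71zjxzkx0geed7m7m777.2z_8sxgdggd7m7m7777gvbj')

Pattern: a literal 'z', then zero or more of a non-digit, then 3 to 6 of any character except [qr6i] (lazy) (captured); then 3 to 4 of a character in [d-g], then the literal '7m' repeated 2 times, then one or more of a literal '7'.
Lazy quantifiers expand one character at a time until the remainder of the pattern can match.
Walking the string: at [0:14] match 'zkm ndddg7m7m7', group 1 = 'zkm nd'; at [15:33] match 'zjxzkx0geed7m7m777', group 1 = 'zjxzkx0g'; at [35:53] match 'z_8sxgdggd7m7m7777', group 1 = 'z_8sxg'.
`findall` collects group 1 from each match (3 total).

['zkm nd', 'zjxzkx0g', 'z_8sxg']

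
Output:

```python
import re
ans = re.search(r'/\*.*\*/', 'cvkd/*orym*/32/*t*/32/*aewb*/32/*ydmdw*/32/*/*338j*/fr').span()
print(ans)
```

(4, 52)

Unlike `match`, `search` isn't anchored — it looks for the pattern anywhere in the string.
The match spans [4:52] → '/*orym*/32/*t*/32/*aewb*/32/*ydmdw*/32/*/*338j*/'.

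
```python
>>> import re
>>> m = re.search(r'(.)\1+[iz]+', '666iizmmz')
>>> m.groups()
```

('6',)

`\1` is not a pattern — it's the concrete string captured by group 1, re-applied verbatim.
`search` walks the string left to right and returns the first match it finds.
The match spans [0:6] → '666iiz'.
Captured: group 1 = '6'.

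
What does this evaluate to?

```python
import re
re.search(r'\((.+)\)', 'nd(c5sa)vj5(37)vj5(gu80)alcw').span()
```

`re.search` scans for the first position where the pattern succeeds.
The match spans [2:24] → '(c5sa)vj5(37)vj5(gu80)'.
Captured: group 1 = 'c5sa)vj5(37)vj5(gu80'.

(2, 24)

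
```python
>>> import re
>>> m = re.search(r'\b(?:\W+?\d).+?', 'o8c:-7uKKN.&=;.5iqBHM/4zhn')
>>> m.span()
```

A non-greedy quantifier consumes as few characters as it can — just enough that the remainder of the pattern still matches from where it stops; whatever follows it matches normally.
The match spans [3:7] → ':-7u'.

(3, 7)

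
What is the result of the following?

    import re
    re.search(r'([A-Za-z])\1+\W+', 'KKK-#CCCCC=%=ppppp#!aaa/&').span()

(0, 5)

`\1` is not a pattern — it's the concrete string captured by group 1, re-applied verbatim.
The match spans [0:5] → 'KKK-#'.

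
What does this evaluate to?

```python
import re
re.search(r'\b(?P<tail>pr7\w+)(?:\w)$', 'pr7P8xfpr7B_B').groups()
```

This matches a word boundary (`\b`, zero-width); then the literal 'pr7', then one or more of a word character (captured as 'tail'); then a word character (non-capturing group); then anchored at the end.
`re.search` tries every starting position until one works.
The match spans [0:13] → 'pr7P8xfpr7B_B'.
Captured: group 1 = 'pr7P8xfpr7B_'.

('pr7P8xfpr7B_',)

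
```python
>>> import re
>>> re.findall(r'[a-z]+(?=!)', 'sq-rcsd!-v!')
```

['rcsd', 'v']

Lookahead/lookbehind check context without consuming it, so the matched span excludes the asserted characters.
Matches: at [3:7] → 'rcsd'; at [9:10] → 'v'.
With no groups in the pattern, `findall` gives back each whole match — 2 here.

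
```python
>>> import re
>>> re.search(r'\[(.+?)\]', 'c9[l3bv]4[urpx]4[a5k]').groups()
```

Lazy quantifiers expand one character at a time until the remainder of the pattern can match.
`search` walks the string left to right and returns the first match it finds.
The match spans [2:8] → '[l3bv]'.
Captured: group 1 = 'l3bv'.

('l3bv',)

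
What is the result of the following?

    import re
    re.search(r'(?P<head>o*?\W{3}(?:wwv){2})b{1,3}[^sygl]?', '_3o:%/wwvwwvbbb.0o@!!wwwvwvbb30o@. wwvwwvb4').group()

'o:%/wwvwwvbbb.'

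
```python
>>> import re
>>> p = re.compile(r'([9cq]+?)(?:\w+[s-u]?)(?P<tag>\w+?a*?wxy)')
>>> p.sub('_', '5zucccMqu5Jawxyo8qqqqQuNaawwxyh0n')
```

The pattern matches one or more of one of [9cq] (lazy) (captured); then one or more of a word character, then optionally a character in [s-u] (non-capturing group); then one or more of a word character (lazy), then zero or more of the literal 'a' (lazy), then the literal 'wxy' (captured as 'tag').
Matches: at [3:30] → 'cccMqu5Jawxyo8qqqqQuNaawwxy'.
Each match is replaced by '_'.

'5zu_h0n'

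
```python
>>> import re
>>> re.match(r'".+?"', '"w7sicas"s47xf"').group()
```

'"w7sicas"'

With `match`, the pattern is implicitly anchored at the beginning.
The match spans [0:9] → '"w7sicas"'.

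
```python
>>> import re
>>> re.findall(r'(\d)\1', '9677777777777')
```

['7', '7', '7', '7', '7']

`\1` has to match the exact text group 1 already captured.
Matches: at [2:4] match '77', group 1 = '7'; at [4:6] match '77', group 1 = '7'; at [6:8] match '77', group 1 = '7'; at [8:10] match '77', group 1 = '7'; at [10:12] match '77', group 1 = '7'.
`findall` collects group 1 from each match (5 total).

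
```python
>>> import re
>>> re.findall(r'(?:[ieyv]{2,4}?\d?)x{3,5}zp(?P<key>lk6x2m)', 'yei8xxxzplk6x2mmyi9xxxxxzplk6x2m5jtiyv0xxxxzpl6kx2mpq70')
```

['lk6x2m', 'lk6x2m']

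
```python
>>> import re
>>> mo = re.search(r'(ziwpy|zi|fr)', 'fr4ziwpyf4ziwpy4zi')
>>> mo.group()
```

The match spans [0:2] → 'fr'.

'fr'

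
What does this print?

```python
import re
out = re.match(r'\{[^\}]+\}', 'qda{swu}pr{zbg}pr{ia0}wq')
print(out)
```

`re.match` won't scan ahead — the pattern has to work from the very first character.
Here the string doesn't start with a match, so the call returns None.

None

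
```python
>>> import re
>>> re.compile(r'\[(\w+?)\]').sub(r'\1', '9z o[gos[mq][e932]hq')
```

'9z o[gosmqe932hq'

Matches: at [8:12] → '[mq]'; at [12:18] → '[e932]'.
The replacement refers to a captured group, so each match is rewritten using its own captured text.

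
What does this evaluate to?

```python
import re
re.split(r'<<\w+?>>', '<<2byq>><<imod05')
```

Matches to split on: at [0:8] → '<<2byq>>'.
Each match becomes a cut point; 2 segments remain.

['', '<<imod05']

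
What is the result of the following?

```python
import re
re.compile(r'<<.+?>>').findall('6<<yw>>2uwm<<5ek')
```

Since nothing is captured, `findall` lists the 1 matched substring directly.

['<<yw>>']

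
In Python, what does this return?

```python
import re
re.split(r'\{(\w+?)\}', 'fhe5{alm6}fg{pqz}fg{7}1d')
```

Matches to split on: at [4:10] → '{alm6}'; at [12:17] → '{pqz}'; at [19:22] → '{7}'.
`re.split` interleaves the captured-group text with the surrounding fragments.

['fhe5', 'alm6', 'fg', 'pqz', 'fg', '7', '1d']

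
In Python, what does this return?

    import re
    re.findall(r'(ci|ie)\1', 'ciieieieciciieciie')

['ie', 'ci']

`\1` is not a pattern — it's the concrete string captured by group 1, re-applied verbatim.
One capturing group, so `findall` returns just the captured substring from each match — 2 in all.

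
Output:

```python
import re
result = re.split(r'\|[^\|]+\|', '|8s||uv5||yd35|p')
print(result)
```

['', '', '', 'p']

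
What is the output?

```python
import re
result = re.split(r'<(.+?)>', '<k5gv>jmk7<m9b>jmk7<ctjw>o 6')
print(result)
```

Matches to split on: at [0:6] → '<k5gv>'; at [10:15] → '<m9b>'; at [19:25] → '<ctjw>'.
With a capturing group present, the delimiter's captured portion is kept in the result list.

['', 'k5gv', 'jmk7', 'm9b', 'jmk7', 'ctjw', 'o 6']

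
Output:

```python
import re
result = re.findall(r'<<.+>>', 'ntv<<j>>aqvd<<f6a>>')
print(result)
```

['<<j>>aqvd<<f6a>>']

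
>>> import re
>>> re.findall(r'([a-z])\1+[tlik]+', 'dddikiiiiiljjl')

After group 1 captures some text, `\1` only succeeds where that same text appears again.
Walking the string: at [0:11] match 'dddikiiiiil', group 1 = 'd'; at [11:14] match 'jjl', group 1 = 'j'.
One capturing group, so `findall` returns just the captured substring from each match — 2 in all.

['d', 'j']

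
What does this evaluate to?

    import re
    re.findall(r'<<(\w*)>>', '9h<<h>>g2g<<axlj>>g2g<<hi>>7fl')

['h', 'axlj', 'hi']

Matches: at [2:7] match '<<h>>', group 1 = 'h'; at [10:18] match '<<axlj>>', group 1 = 'axlj'; at [21:27] match '<<hi>>', group 1 = 'hi'.
Because there's exactly one group, `findall` drops the full match and keeps group 1 from each hit.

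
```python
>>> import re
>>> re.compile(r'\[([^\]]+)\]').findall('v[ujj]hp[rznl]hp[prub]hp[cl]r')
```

Matches: at [1:6] match '[ujj]', group 1 = 'ujj'; at [8:14] match '[rznl]', group 1 = 'rznl'; at [16:22] match '[prub]', group 1 = 'prub'; at [24:28] match '[cl]', group 1 = 'cl'.
Because there's exactly one group, `findall` drops the full match and keeps group 1 from each hit.

['ujj', 'rznl', 'prub', 'cl']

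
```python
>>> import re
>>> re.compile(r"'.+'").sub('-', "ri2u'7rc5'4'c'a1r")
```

'ri2u-a1r'

Matches: at [4:14] → "'7rc5'4'c'".
`sub` substitutes '-' at each match site.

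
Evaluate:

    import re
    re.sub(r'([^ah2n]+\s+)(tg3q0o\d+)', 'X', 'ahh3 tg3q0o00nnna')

The pattern matches one or more of any character except [ah2n], then one or more of whitespace (captured); then the literal 'tg3', then the literal 'q0o', then one or more of a digit (captured).
Matches: at [3:13] → '3 tg3q0o00'.
Every occurrence is swapped for 'X'.

'ahhXnnna'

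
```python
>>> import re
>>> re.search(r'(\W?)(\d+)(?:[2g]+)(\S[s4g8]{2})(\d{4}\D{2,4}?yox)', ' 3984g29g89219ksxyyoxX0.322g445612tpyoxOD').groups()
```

(' ', '3984', '9g8', '9219ksxyyox')

The match spans [0:21] → ' 3984g29g89219ksxyyox'.
Captured: group 1 = ' ', group 2 = '3984', group 3 = '9g8', group 4 = '9219ksxyyox'.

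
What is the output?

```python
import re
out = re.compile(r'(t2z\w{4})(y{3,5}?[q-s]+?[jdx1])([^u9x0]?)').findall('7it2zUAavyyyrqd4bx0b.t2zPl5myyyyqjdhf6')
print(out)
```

[('t2zUAav', 'yyyrqd', '4'), ('t2zPl5m', 'yyyyqj', 'd')]

The pattern matches the literal 't2z', then exactly 4 of a word character (captured); then 3 to 5 of the literal 'y' (lazy), then one or more of a character in [q-s] (lazy), then one of [jdx1] (captured); then optionally any character except [u9x0] (captured).
Scanning left to right: at [2:16] match 't2zUAavyyyrqd4', groups = ('t2zUAav', 'yyyrqd', '4'); at [21:35] match 't2zPl5myyyyqjd', groups = ('t2zPl5m', 'yyyyqj', 'd').
`findall` packs the 3 group values into a tuple for every match.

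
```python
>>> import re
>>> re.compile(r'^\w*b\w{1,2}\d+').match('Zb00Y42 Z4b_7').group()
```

This matches anchored at the start of the string; then zero or more of a word character, then the literal 'b'; then 1 to 2 of a word character, then one or more of a digit.
`re.match` only tries the pattern at the start of the string.
The match spans [0:4] → 'Zb00'.

'Zb00'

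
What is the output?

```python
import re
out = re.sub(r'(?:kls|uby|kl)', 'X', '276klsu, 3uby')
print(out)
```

276Xu, 3X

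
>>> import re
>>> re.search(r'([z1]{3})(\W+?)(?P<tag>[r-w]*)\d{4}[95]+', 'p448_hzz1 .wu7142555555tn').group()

'zz1 .wu7142555555'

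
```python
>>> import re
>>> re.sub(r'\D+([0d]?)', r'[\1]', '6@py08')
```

This matches one or more of a non-digit; then optionally one of [0d] (captured).
Matches: at [1:5] → '@py0'.
The replacement refers to a captured group, so each match is rewritten using its own captured text.

'6[0]8'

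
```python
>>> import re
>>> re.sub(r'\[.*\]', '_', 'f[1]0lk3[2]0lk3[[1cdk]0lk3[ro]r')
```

Matches: at [1:30] → '[1]0lk3[2]0lk3[[1cdk]0lk3[ro]'.
Each match is replaced by '_'.

'f_r'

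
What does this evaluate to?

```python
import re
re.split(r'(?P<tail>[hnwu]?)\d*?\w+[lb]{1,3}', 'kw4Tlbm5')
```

This matches optionally one of [hnwu] (captured as 'tail'); then zero or more of a digit (lazy); then one or more of a word character, then 1 to 3 of one of [lb].
Matches to split on: at [0:6] → 'kw4Tlb'.
`re.split` interleaves the captured-group text with the surrounding fragments.

['', '', 'm5']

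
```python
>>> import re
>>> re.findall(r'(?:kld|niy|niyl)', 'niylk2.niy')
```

['niy', 'niy']

Branches in `(...|...)` are attempted left-to-right; the first branch that allows the whole pattern to succeed is taken.
With no groups in the pattern, `findall` gives back each whole match — 2 here.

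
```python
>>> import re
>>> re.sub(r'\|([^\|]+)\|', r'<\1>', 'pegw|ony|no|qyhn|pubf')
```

Matches: at [4:9] → '|ony|'; at [11:17] → '|qyhn|'.
`\1` in the replacement pulls in group 1's text for each match.

'pegw<ony>no<qyhn>pubf'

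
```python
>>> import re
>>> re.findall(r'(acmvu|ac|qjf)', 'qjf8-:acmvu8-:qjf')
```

['qjf', 'acmvu', 'qjf']

The regex engine tests alternatives in the order written; an earlier branch that matches wins even if a later one would match more.
One capturing group, so `findall` returns just the captured substring from each match — 3 in all.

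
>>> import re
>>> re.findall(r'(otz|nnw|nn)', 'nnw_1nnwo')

['nnw', 'nnw']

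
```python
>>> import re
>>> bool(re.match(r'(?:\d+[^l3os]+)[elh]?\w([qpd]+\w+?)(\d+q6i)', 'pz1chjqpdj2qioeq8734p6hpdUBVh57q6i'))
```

False

`match` is anchored at position 0; if the pattern doesn't fit there, it returns None.
Here the string doesn't start with a match, so the call returns None, and `bool(None)` is False.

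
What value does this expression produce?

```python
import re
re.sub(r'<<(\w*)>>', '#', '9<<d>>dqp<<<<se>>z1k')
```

'9#dqp<<#z1k'

Matches: at [1:6] → '<<d>>'; at [11:17] → '<<se>>'.
Each match is replaced by '#'.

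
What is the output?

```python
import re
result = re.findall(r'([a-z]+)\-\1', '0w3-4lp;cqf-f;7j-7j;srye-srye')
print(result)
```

`\1` is not a pattern — it's the concrete string captured by group 1, re-applied verbatim.
Scanning left to right: at [10:13] match 'f-f', group 1 = 'f'; at [20:29] match 'srye-srye', group 1 = 'srye'.
`findall` collects group 1 from each match (2 total).

['f', 'srye']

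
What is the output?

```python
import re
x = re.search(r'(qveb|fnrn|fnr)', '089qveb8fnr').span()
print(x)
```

`re.search` scans for the first position where the pattern succeeds.
The match spans [3:7] → 'qveb'.
Captured: group 1 = 'qveb'.

(3, 7)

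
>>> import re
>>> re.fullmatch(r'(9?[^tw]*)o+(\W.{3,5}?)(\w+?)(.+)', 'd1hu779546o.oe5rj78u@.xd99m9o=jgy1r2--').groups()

Pattern: optionally the literal '9', then zero or more of any character except [tw] (captured); then one or more of a literal 'o'; then a non-word character, then 3 to 5 of any character (lazy) (captured); then one or more of a word character (lazy) (captured); then one or more of any character (captured).
`re.fullmatch` is like wrapping the pattern in `^…$` (in single-line mode).
The match spans [0:38] → 'd1hu779546o.oe5rj78u@.xd99m9o=jgy1r2--'.
Captured: group 1 = 'd1hu779546o.oe5rj78u@.xd99m9', group 2 = '=jgy', group 3 = '1', group 4 = 'r2--'.

('d1hu779546o.oe5rj78u@.xd99m9', '=jgy', '1', 'r2--')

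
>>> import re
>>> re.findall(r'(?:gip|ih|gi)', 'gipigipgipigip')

['gip', 'gip', 'gip', 'gip']

The regex engine tests alternatives in the order written; an earlier branch that matches wins even if a later one would match more.
No capturing groups, so `findall` returns the 4 full match strings.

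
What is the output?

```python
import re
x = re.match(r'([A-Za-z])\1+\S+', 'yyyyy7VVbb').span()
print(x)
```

(0, 10)

`\1` has to match the exact text group 1 already captured.
`re.match` only tries the pattern at the start of the string.
The match spans [0:10] → 'yyyyy7VVbb'.
Captured: group 1 = 'y'.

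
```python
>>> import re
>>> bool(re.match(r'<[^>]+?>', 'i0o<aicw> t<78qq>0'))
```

`match` is anchored at position 0; if the pattern doesn't fit there, it returns None.
Here the pattern fails at index 0, so the call returns None, and `bool(None)` is False.

False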